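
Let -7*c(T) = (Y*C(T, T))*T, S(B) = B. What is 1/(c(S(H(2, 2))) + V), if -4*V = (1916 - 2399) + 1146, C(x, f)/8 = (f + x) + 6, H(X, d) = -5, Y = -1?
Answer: -28/4001 ≈ -0.0069982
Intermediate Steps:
C(x, f) = 48 + 8*f + 8*x (C(x, f) = 8*((f + x) + 6) = 8*(6 + f + x) = 48 + 8*f + 8*x)
V = -663/4 (V = -((1916 - 2399) + 1146)/4 = -(-483 + 1146)/4 = -¼*663 = -663/4 ≈ -165.75)
c(T) = -T*(-48 - 16*T)/7 (c(T) = -(-(48 + 8*T + 8*T))*T/7 = -(-(48 + 16*T))*T/7 = -(-48 - 16*T)*T/7 = -T*(-48 - 16*T)/7)
1/(c(S(H(2, 2))) + V) = 1/((16/7)*(-5)*(3 - 5) - 663/4) = 1/((16/7)*(-5)*(-2) - 663/4) = 1/(160/7 - 663/4) = 1/(-4001/28) = -28/4001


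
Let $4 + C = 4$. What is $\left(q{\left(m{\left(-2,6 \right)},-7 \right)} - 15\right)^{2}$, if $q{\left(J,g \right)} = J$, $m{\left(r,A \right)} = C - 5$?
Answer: $400$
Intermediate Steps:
$C = 0$ ($C = -4 + 4 = 0$)
$m{\left(r,A \right)} = -5$ ($m{\left(r,A \right)} = 0 - 5 = -5$)
$\left(q{\left(m{\left(-2,6 \right)},-7 \right)} - 15\right)^{2} = \left(-5 - 15\right)^{2} = \left(-20\right)^{2} = 400$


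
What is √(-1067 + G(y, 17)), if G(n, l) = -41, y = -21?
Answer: 2*I*√277 ≈ 33.287*I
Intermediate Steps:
√(-1067 + G(y, 17)) = √(-1067 - 41) = √(-1108) = 2*I*√277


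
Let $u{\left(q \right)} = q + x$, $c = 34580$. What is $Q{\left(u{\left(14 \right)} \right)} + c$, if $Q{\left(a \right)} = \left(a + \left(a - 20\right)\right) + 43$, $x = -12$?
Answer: $34607$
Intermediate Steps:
$u{\left(q \right)} = -12 + q$ ($u{\left(q \right)} = q - 12 = -12 + q$)
$Q{\left(a \right)} = 23 + 2 a$ ($Q{\left(a \right)} = \left(a + \left(-20 + a\right)\right) + 43 = \left(-20 + 2 a\right) + 43 = 23 + 2 a$)
$Q{\left(u{\left(14 \right)} \right)} + c = \left(23 + 2 \left(-12 + 14\right)\right) + 34580 = \left(23 + 2 \cdot 2\right) + 34580 = \left(23 + 4\right) + 34580 = 27 + 34580 = 34607$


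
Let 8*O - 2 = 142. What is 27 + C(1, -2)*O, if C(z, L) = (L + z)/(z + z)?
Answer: 18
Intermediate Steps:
C(z, L) = (L + z)/(2*z) (C(z, L) = (L + z)/((2*z)) = (L + z)*(1/(2*z)) = (L + z)/(2*z))
O = 18 (O = ¼ + (⅛)*142 = ¼ + 71/4 = 18)
27 + C(1, -2)*O = 27 + ((½)*(-2 + 1)/1)*18 = 27 + ((½)*1*(-1))*18 = 27 - ½*18 = 27 - 9 = 18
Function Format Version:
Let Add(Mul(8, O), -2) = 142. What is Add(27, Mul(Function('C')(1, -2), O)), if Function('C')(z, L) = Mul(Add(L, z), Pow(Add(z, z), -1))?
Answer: 18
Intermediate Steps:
Function('C')(z, L) = Mul(Rational(1, 2), Pow(z, -1), Add(L, z)) (Function('C')(z, L) = Mul(Add(L, z), Pow(Mul(2, z), -1)) = Mul(Add(L, z), Mul(Rational(1, 2), Pow(z, -1))) = Mul(Rational(1, 2), Pow(z, -1), Add(L, z)))
O = 18 (O = Add(Rational(1, 4), Mul(Rational(1, 8), 142)) = Add(Rational(1, 4), Rational(71, 4)) = 18)
Add(27, Mul(Function('C')(1, -2), O)) = Add(27, Mul(Mul(Rational(1, 2), Pow(1, -1), Add(-2, 1)), 18)) = Add(27, Mul(Mul(Rational(1, 2), 1, -1), 18)) = Add(27, Mul(Rational(-1, 2), 18)) = Add(27, -9) = 18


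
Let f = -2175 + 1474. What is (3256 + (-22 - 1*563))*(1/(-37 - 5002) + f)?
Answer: -9434880140/5039 ≈ -1.8724e+6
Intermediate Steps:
f = -701
(3256 + (-22 - 1*563))*(1/(-37 - 5002) + f) = (3256 + (-22 - 1*563))*(1/(-37 - 5002) - 701) = (3256 + (-22 - 563))*(1/(-5039) - 701) = (3256 - 585)*(-1/5039 - 701) = 2671*(-3532340/5039) = -9434880140/5039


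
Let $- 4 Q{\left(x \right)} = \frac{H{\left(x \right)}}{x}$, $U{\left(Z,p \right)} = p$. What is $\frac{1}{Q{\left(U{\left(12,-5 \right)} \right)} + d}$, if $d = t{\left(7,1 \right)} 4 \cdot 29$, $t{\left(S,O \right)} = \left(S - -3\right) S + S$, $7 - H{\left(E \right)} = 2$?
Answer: $\frac{4}{35729} \approx 0.00011195$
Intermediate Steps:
$H{\left(E \right)} = 5$ ($H{\left(E \right)} = 7 - 2 = 5$)
$t{\left(S,O \right)} = S + S \left(3 + S\right)$ ($t{\left(S,O \right)} = \left(S + 3\right) S + S = \left(3 + S\right) S + S = S \left(3 + S\right) + S = S + S \left(3 + S\right)$)
$Q{\left(x \right)} = - \frac{5}{4 x}$ ($Q{\left(x \right)} = - \frac{5 \frac{1}{x}}{4} = - \frac{5}{4 x}$)
$d = 8932$ ($d = 7 \left(4 + 7\right) 4 \cdot 29 = 7 \cdot 11 \cdot 4 \cdot 29 = 77 \cdot 4 \cdot 29 = 308 \cdot 29 = 8932$)
$\frac{1}{Q{\left(U{\left(12,-5 \right)} \right)} + d} = \frac{1}{- \frac{5}{4 \left(-5\right)} + 8932} = \frac{1}{\left(- \frac{5}{4}\right) \left(- \frac{1}{5}\right) + 8932} = \frac{1}{\frac{1}{4} + 8932} = \frac{1}{\frac{35729}{4}} = \frac{4}{35729}$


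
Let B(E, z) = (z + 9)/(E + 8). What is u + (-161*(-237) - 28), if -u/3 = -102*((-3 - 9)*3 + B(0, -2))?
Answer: 109523/4 ≈ 27381.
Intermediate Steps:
B(E, z) = (9 + z)/(8 + E)
u = -42993/4 (u = -(-306)*((-3 - 9)*3 + (9 - 2)/(8 + 0)) = -(-306)*(-12*3 + 7/8) = -(-306)*(-36 + (⅛)*7) = -(-306)*(-36 + 7/8) = -(-306)*(-281)/8 = -3*14331/4 = -42993/4 ≈ -10748.)
u + (-161*(-237) - 28) = -42993/4 + (-161*(-237) - 28) = -42993/4 + (38157 - 28) = -42993/4 + 38129 = 109523/4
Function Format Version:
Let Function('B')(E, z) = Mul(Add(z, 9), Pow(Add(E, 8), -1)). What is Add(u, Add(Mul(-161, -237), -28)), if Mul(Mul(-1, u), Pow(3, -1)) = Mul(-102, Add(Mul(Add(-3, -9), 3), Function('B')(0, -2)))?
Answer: Rational(109523, 4) ≈ 27381.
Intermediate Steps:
Function('B')(E, z) = Mul(Pow(Add(8, E), -1), Add(9, z)) (Function('B')(E, z) = Mul(Add(9, z), Pow(Add(8, E), -1)) = Mul(Pow(Add(8, E), -1), Add(9, z)))
u = Rational(-42993, 4) (u = Mul(-3, Mul(-102, Add(Mul(Add(-3, -9), 3), Mul(Pow(Add(8, 0), -1), Add(9, -2))))) = Mul(-3, Mul(-102, Add(Mul(-12, 3), Mul(Pow(8, -1), 7)))) = Mul(-3, Mul(-102, Add(-36, Mul(Rational(1, 8), 7)))) = Mul(-3, Mul(-102, Add(-36, Rational(7, 8)))) = Mul(-3, Mul(-102, Rational(-281, 8))) = Mul(-3, Rational(14331, 4)) = Rational(-42993, 4) ≈ -10748.)
Add(u, Add(Mul(-161, -237), -28)) = Add(Rational(-42993, 4), Add(Mul(-161, -237), -28)) = Add(Rational(-42993, 4), Add(38157, -28)) = Add(Rational(-42993, 4), 38129) = Rational(109523, 4)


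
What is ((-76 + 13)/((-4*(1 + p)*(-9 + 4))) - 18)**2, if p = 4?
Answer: 3470769/10000 ≈ 347.08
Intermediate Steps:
((-76 + 13)/((-4*(1 + p)*(-9 + 4))) - 18)**2 = ((-76 + 13)/((-4*(1 + 4)*(-9 + 4))) - 18)**2 = (-63/((-20*(-5))) - 18)**2 = (-63/((-4*(-25))) - 18)**2 = (-63/100 - 18)**2 = (-1863/100)**2 = 3470769/10000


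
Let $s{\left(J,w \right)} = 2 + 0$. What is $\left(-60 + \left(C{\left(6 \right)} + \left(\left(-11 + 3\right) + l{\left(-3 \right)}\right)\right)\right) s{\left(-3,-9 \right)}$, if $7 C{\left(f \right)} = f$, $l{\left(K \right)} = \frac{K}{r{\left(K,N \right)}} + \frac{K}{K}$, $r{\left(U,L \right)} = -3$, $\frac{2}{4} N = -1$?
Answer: $- \frac{912}{7} \approx -130.29$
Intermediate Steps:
$N = -2$ ($N = 2 \left(-1\right) = -2$)
$s{\left(J,w \right)} = 2$
$l{\left(K \right)} = 1 - \frac{K}{3}$ ($l{\left(K \right)} = \frac{K}{-3} + \frac{K}{K} = K \left(- \frac{1}{3}\right) + 1 = - \frac{K}{3} + 1 = 1 - \frac{K}{3}$)
$C{\left(f \right)} = \frac{f}{7}$
$\left(-60 + \left(C{\left(6 \right)} + \left(\left(-11 + 3\right) + l{\left(-3 \right)}\right)\right)\right) s{\left(-3,-9 \right)} = \left(-60 + \left(\frac{1}{7} \cdot 6 + \left(\left(-11 + 3\right) + \left(1 - -1\right)\right)\right)\right) 2 = \left(-60 + \left(\frac{6}{7} + \left(-8 + \left(1 + 1\right)\right)\right)\right) 2 = \left(-60 + \left(\frac{6}{7} + \left(-8 + 2\right)\right)\right) 2 = \left(-60 + \left(\frac{6}{7} - 6\right)\right) 2 = \left(-60 - \frac{36}{7}\right) 2 = \left(- \frac{456}{7}\right) 2 = - \frac{912}{7}$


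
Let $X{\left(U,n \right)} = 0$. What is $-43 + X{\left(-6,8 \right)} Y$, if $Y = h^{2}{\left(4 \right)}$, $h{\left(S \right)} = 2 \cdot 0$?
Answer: $-43$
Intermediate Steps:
$h{\left(S \right)} = 0$
$Y = 0$ ($Y = 0^{2} = 0$)
$-43 + X{\left(-6,8 \right)} Y = -43 + 0 \cdot 0 = -43 + 0 = -43$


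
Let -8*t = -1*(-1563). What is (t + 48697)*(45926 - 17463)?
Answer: 11044014019/8 ≈ 1.3805e+9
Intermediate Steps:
t = -1563/8 (t = -(-1)*(-1563)/8 = -⅛*1563 = -1563/8 ≈ -195.38)
(t + 48697)*(45926 - 17463) = (-1563/8 + 48697)*(45926 - 17463) = (388013/8)*28463 = 11044014019/8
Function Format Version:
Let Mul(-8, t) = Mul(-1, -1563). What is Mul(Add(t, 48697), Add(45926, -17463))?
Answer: Rational(11044014019, 8) ≈ 1.3805e+9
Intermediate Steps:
t = Rational(-1563, 8) (t = Mul(Rational(-1, 8), Mul(-1, -1563)) = Mul(Rational(-1, 8), 1563) = Rational(-1563, 8) ≈ -195.38)
Mul(Add(t, 48697), Add(45926, -17463)) = Mul(Add(Rational(-1563, 8), 48697), Add(45926, -17463)) = Mul(Rational(388013, 8), 28463) = Rational(11044014019, 8)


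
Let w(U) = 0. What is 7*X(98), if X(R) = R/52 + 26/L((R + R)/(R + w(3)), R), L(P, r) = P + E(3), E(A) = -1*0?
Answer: 2709/26 ≈ 104.19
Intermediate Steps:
E(A) = 0
L(P, r) = P (L(P, r) = P + 0 = P)
X(R) = 13 + R/52 (X(R) = R/52 + 26/(((R + R)/(R + 0))) = R*(1/52) + 26/(((2*R)/R)) = R/52 + 26/2 = R/52 + 26*(½) = R/52 + 13 = 13 + R/52)
7*X(98) = 7*(13 + (1/52)*98) = 7*(13 + 49/26) = 7*(387/26) = 2709/26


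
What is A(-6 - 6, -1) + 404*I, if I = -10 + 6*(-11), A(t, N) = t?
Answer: -30716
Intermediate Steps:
I = -76 (I = -10 - 66 = -76)
A(-6 - 6, -1) + 404*I = (-6 - 6) + 404*(-76) = -12 - 30704 = -30716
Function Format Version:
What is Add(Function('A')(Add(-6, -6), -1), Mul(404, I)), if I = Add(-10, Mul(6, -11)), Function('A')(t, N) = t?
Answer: -30716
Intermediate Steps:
I = -76 (I = Add(-10, -66) = -76)
Add(Function('A')(Add(-6, -6), -1), Mul(404, I)) = Add(Add(-6, -6), Mul(404, -76)) = Add(-12, -30704) = -30716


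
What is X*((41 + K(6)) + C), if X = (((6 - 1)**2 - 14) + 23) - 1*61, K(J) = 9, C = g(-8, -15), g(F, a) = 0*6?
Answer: -1350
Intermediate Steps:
g(F, a) = 0
C = 0
X = -27 (X = ((5**2 - 14) + 23) - 61 = ((25 - 14) + 23) - 61 = (11 + 23) - 61 = 34 - 61 = -27)
X*((41 + K(6)) + C) = -27*((41 + 9) + 0) = -27*(50 + 0) = -27*50 = -1350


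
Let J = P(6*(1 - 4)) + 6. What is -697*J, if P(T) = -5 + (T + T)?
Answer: 24395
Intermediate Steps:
P(T) = -5 + 2*T
J = -35 (J = (-5 + 2*(6*(1 - 4))) + 6 = (-5 + 2*(6*(-3))) + 6 = (-5 + 2*(-18)) + 6 = (-5 - 36) + 6 = -41 + 6 = -35)
-697*J = -697*(-35) = 24395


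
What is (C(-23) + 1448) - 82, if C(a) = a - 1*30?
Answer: 1313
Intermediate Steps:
C(a) = -30 + a (C(a) = a - 30 = -30 + a)
(C(-23) + 1448) - 82 = ((-30 - 23) + 1448) - 82 = (-53 + 1448) - 82 = 1395 - 82 = 1313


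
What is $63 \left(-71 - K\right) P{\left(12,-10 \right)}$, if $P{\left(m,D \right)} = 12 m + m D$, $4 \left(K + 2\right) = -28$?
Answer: $-93744$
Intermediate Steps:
$K = -9$ ($K = -2 + \frac{1}{4} \left(-28\right) = -2 - 7 = -9$)
$P{\left(m,D \right)} = 12 m + D m$
$63 \left(-71 - K\right) P{\left(12,-10 \right)} = 63 \left(-71 - -9\right) 12 \left(12 - 10\right) = 63 \left(-71 + 9\right) 12 \cdot 2 = 63 \left(-62\right) 24 = \left(-3906\right) 24 = -93744$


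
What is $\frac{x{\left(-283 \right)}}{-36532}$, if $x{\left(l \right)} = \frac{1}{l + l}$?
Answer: $\frac{1}{20677112} \approx 4.8363 \cdot 10^{-8}$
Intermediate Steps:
$x{\left(l \right)} = \frac{1}{2 l}$
$\frac{x{\left(-283 \right)}}{-36532} = \frac{\frac{1}{2} \frac{1}{-283}}{-36532} = \frac{1}{2} \left(- \frac{1}{283}\right) \left(- \frac{1}{36532}\right) = \left(- \frac{1}{566}\right) \left(- \frac{1}{36532}\right) = \frac{1}{20677112}$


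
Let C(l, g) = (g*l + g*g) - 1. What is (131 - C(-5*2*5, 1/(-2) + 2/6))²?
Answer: 19811401/1296 ≈ 15287.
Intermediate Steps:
C(l, g) = -1 + g² + g*l (C(l, g) = (g*l + g²) - 1 = (g² + g*l) - 1 = -1 + g² + g*l)
(131 - C(-5*2*5, 1/(-2) + 2/6))² = (131 - (-1 + (1/(-2) + 2/6)² + (1/(-2) + 2/6)*(-5*2*5)))² = (131 - (-1 + (1*(-½) + 2*(⅙))² + (1*(-½) + 2*(⅙))*(-10*5)))² = (131 - (-1 + (-½ + ⅓)² + (-½ + ⅓)*(-50)))² = (131 - (-1 + (-⅙)² - ⅙*(-50)))² = (131 - (-1 + 1/36 + 25/3))² = (131 - 1*265/36)² = (131 - 265/36)² = (4451/36)² = 19811401/1296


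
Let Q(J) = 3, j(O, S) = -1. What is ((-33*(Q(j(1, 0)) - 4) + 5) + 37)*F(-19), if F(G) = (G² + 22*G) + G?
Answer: -5700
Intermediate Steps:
F(G) = G² + 23*G
((-33*(Q(j(1, 0)) - 4) + 5) + 37)*F(-19) = ((-33*(3 - 4) + 5) + 37)*(-19*(23 - 19)) = ((-33*(-1) + 5) + 37)*(-19*4) = ((-11*(-3) + 5) + 37)*(-76) = ((33 + 5) + 37)*(-76) = (38 + 37)*(-76) = 75*(-76) = -5700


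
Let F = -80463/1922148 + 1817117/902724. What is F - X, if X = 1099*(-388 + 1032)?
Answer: -17056568659106789/24099571266 ≈ -7.0775e+5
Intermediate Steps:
X = 707756 (X = 1099*644 = 707756)
F = 47501832307/24099571266 (F = -80463*1/1922148 + 1817117*(1/902724) = -26821/640716 + 1817117/902724 = 47501832307/24099571266 ≈ 1.9711)
F - X = 47501832307/24099571266 - 1*707756 = 47501832307/24099571266 - 707756 = -17056568659106789/24099571266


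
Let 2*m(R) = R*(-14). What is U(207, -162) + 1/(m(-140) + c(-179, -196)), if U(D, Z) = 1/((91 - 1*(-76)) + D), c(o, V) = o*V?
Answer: 18219/6743968 ≈ 0.0027015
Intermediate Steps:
m(R) = -7*R (m(R) = (R*(-14))/2 = (-14*R)/2 = -7*R)
c(o, V) = V*o
U(D, Z) = 1/(167 + D) (U(D, Z) = 1/((91 + 76) + D) = 1/(167 + D))
U(207, -162) + 1/(m(-140) + c(-179, -196)) = 1/(167 + 207) + 1/(-7*(-140) - 196*(-179)) = 1/374 + 1/(980 + 35084) = 1/374 + 1/36064 = 18219/6743968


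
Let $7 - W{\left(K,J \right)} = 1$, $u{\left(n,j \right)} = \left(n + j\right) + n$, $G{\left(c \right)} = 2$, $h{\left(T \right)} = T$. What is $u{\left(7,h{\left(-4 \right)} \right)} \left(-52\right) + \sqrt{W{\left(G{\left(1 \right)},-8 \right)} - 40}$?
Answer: $-520 + i \sqrt{34} \approx -520.0 + 5.831 i$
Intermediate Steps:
$u{\left(n,j \right)} = j + 2 n$ ($u{\left(n,j \right)} = \left(j + n\right) + n = j + 2 n$)
$W{\left(K,J \right)} = 6$ ($W{\left(K,J \right)} = 7 - 1 = 6$)
$u{\left(7,h{\left(-4 \right)} \right)} \left(-52\right) + \sqrt{W{\left(G{\left(1 \right)},-8 \right)} - 40} = \left(-4 + 2 \cdot 7\right) \left(-52\right) + \sqrt{6 - 40} = \left(-4 + 14\right) \left(-52\right) + \sqrt{-34} = 10 \left(-52\right) + i \sqrt{34} = -520 + i \sqrt{34}$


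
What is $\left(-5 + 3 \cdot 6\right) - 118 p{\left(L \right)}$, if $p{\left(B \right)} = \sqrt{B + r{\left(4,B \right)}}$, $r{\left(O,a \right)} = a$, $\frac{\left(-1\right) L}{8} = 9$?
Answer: $13 - 1416 i \approx 13.0 - 1416.0 i$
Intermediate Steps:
$L = -72$ ($L = \left(-8\right) 9 = -72$)
$p{\left(B \right)} = \sqrt{2} \sqrt{B}$ ($p{\left(B \right)} = \sqrt{B + B} = \sqrt{2 B} = \sqrt{2} \sqrt{B}$)
$\left(-5 + 3 \cdot 6\right) - 118 p{\left(L \right)} = \left(-5 + 3 \cdot 6\right) - 118 \sqrt{2} \sqrt{-72} = \left(-5 + 18\right) - 118 \sqrt{2} \cdot 6 i \sqrt{2} = 13 - 118 \cdot 12 i = 13 - 1416 i$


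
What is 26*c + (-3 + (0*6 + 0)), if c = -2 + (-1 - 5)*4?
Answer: -679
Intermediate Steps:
c = -26 (c = -2 - 6*4 = -2 - 24 = -26)
26*c + (-3 + (0*6 + 0)) = 26*(-26) + (-3 + (0*6 + 0)) = -676 + (-3 + (0 + 0)) = -676 + (-3 + 0) = -676 - 3 = -679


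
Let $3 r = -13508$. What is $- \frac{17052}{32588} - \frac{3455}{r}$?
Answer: $\frac{26859051}{110049676} \approx 0.24406$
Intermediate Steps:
$r = - \frac{13508}{3}$ ($r = \frac{1}{3} \left(-13508\right) = - \frac{13508}{3} \approx -4502.7$)
$- \frac{17052}{32588} - \frac{3455}{r} = - \frac{17052}{32588} - \frac{3455}{- \frac{13508}{3}} = \left(-17052\right) \frac{1}{32588} - - \frac{10365}{13508} = - \frac{4263}{8147} + \frac{10365}{13508} = \frac{26859051}{110049676}$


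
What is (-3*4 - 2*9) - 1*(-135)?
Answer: 105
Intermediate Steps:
(-3*4 - 2*9) - 1*(-135) = (-12 - 18) + 135 = -30 + 135 = 105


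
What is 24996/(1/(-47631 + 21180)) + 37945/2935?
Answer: -388106310463/587 ≈ -6.6117e+8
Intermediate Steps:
24996/(1/(-47631 + 21180)) + 37945/2935 = 24996/(1/(-26451)) + 37945*(1/2935) = 24996/(-1/26451) + 7589/587 = 24996*(-26451) + 7589/587 = -661169196 + 7589/587 = -388106310463/587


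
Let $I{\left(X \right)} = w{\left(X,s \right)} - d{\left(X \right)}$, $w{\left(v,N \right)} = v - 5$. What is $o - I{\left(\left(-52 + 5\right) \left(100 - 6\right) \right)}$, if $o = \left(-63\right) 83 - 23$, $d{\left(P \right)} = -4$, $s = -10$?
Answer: $-833$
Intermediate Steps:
$w{\left(v,N \right)} = -5 + v$
$I{\left(X \right)} = -1 + X$ ($I{\left(X \right)} = \left(-5 + X\right) - -4 = \left(-5 + X\right) + 4 = -1 + X$)
$o = -5252$ ($o = -5229 - 23 = -5252$)
$o - I{\left(\left(-52 + 5\right) \left(100 - 6\right) \right)} = -5252 - \left(-1 + \left(-52 + 5\right) \left(100 - 6\right)\right) = -5252 - \left(-1 - 4418\right) = -5252 - -4419 = -5252 + 4419 = -833$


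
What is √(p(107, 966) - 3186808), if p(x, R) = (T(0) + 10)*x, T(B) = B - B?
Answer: I*√3185738 ≈ 1784.9*I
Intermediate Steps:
T(B) = 0
p(x, R) = 10*x (p(x, R) = (0 + 10)*x = 10*x)
√(p(107, 966) - 3186808) = √(10*107 - 3186808) = √(1070 - 3186808) = √(-3185738) = I*√3185738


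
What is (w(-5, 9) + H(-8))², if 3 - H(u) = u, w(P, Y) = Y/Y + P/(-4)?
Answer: 2809/16 ≈ 175.56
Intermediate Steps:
w(P, Y) = 1 - P/4 (w(P, Y) = 1 + P*(-¼) = 1 - P/4)
H(u) = 3 - u
(w(-5, 9) + H(-8))² = ((1 - ¼*(-5)) + (3 - 1*(-8)))² = ((1 + 5/4) + (3 + 8))² = (9/4 + 11)² = (53/4)² = 2809/16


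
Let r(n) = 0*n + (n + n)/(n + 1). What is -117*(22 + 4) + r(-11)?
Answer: -15199/5 ≈ -3039.8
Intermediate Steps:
r(n) = 2*n/(1 + n) (r(n) = 0 + (2*n)/(1 + n) = 0 + 2*n/(1 + n) = 2*n/(1 + n))
-117*(22 + 4) + r(-11) = -117*(22 + 4) + 2*(-11)/(1 - 11) = -117*26 + 2*(-11)/(-10) = -3042 + 2*(-11)*(-1/10) = -3042 + 11/5 = -15199/5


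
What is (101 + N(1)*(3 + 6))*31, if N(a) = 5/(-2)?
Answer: 4867/2 ≈ 2433.5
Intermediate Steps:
N(a) = -5/2 (N(a) = 5*(-1/2) = -5/2)
(101 + N(1)*(3 + 6))*31 = (101 - 5*(3 + 6)/2)*31 = (101 - 5/2*9)*31 = (101 - 45/2)*31 = (157/2)*31 = 4867/2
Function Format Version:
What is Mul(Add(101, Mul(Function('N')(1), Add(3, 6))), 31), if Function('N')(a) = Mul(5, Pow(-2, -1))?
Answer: Rational(4867, 2) ≈ 2433.5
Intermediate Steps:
Function('N')(a) = Rational(-5, 2) (Function('N')(a) = Mul(5, Rational(-1, 2)) = Rational(-5, 2))
Mul(Add(101, Mul(Function('N')(1), Add(3, 6))), 31) = Mul(Add(101, Mul(Rational(-5, 2), Add(3, 6))), 31) = Mul(Add(101, Mul(Rational(-5, 2), 9)), 31) = Mul(Add(101, Rational(-45, 2)), 31) = Mul(Rational(157, 2), 31) = Rational(4867, 2)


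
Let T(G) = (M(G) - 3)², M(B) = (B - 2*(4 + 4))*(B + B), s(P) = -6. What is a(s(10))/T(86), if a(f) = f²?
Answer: 36/144889369 ≈ 2.4847e-7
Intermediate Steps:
M(B) = 2*B*(-16 + B) (M(B) = (B - 2*8)*(2*B) = (B - 16)*(2*B) = (-16 + B)*(2*B) = 2*B*(-16 + B))
T(G) = (-3 + 2*G*(-16 + G))² (T(G) = (2*G*(-16 + G) - 3)² = (-3 + 2*G*(-16 + G))²)
a(s(10))/T(86) = (-6)²/((-3 + 2*86*(-16 + 86))²) = 36/((-3 + 2*86*70)²) = 36/((-3 + 12040)²) = 36/(12037²) = 36/144889369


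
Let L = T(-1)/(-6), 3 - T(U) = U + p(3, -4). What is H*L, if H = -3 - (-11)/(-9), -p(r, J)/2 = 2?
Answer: 152/27 ≈ 5.6296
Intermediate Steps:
p(r, J) = -4 (p(r, J) = -2*2 = -4)
T(U) = 7 - U (T(U) = 3 - (U - 4) = 3 - (-4 + U) = 3 + (4 - U) = 7 - U)
L = -4/3 (L = (7 - 1*(-1))/(-6) = (7 + 1)*(-⅙) = 8*(-⅙) = -4/3 ≈ -1.3333)
H = -38/9 (H = -3 - (-11)*(-1)/9 = -3 - 1*11/9 = -3 - 11/9 = -38/9 ≈ -4.2222)
H*L = -38/9*(-4/3) = 152/27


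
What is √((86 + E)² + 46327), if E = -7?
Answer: 2*√13142 ≈ 229.28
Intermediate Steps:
√((86 + E)² + 46327) = √((86 - 7)² + 46327) = √(79² + 46327) = √(6241 + 46327) = √52568 = 2*√13142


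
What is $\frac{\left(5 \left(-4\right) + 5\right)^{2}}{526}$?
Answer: $\frac{225}{526} \approx 0.42776$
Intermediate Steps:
$\frac{\left(5 \left(-4\right) + 5\right)^{2}}{526} = \left(-20 + 5\right)^{2} \cdot \frac{1}{526} = \left(-15\right)^{2} \cdot \frac{1}{526} = 225 \cdot \frac{1}{526} = \frac{225}{526}$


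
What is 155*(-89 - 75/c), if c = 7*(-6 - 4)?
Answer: -190805/14 ≈ -13629.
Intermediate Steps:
c = -70 (c = 7*(-10) = -70)
155*(-89 - 75/c) = 155*(-89 - 75/(-70)) = 155*(-89 - 75*(-1/70)) = 155*(-89 + 15/14) = 155*(-1231/14) = -190805/14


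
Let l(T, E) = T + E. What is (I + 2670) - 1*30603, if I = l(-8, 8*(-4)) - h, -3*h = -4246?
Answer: -88165/3 ≈ -29388.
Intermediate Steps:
h = 4246/3 (h = -1/3*(-4246) = 4246/3 ≈ 1415.3)
l(T, E) = E + T
I = -4366/3 (I = (8*(-4) - 8) - 1*4246/3 = (-32 - 8) - 4246/3 = -40 - 4246/3 = -4366/3 ≈ -1455.3)
(I + 2670) - 1*30603 = (-4366/3 + 2670) - 1*30603 = 3644/3 - 30603 = -88165/3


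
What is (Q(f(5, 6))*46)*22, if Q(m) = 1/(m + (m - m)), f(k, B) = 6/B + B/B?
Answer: 506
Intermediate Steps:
f(k, B) = 1 + 6/B (f(k, B) = 6/B + 1 = 1 + 6/B)
Q(m) = 1/m (Q(m) = 1/(m + 0) = 1/m)
(Q(f(5, 6))*46)*22 = (46/((6 + 6)/6))*22 = (46/((⅙)*12))*22 = (46/2)*22 = ((½)*46)*22 = 23*22 = 506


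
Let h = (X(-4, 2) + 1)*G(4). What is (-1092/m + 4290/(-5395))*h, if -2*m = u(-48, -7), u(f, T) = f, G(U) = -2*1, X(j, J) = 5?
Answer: 46110/83 ≈ 555.54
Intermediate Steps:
G(U) = -2
m = 24 (m = -1/2*(-48) = 24)
h = -12 (h = (5 + 1)*(-2) = 6*(-2) = -12)
(-1092/m + 4290/(-5395))*h = (-1092/24 + 4290/(-5395))*(-12) = (-1092*1/24 + 4290*(-1/5395))*(-12) = (-91/2 - 66/83)*(-12) = -7685/166*(-12) = 46110/83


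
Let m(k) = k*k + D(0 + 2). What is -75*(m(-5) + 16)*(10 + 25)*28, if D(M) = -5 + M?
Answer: -2793000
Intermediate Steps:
m(k) = -3 + k² (m(k) = k*k + (-5 + (0 + 2)) = k² + (-5 + 2) = k² - 3 = -3 + k²)
-75*(m(-5) + 16)*(10 + 25)*28 = -75*((-3 + (-5)²) + 16)*(10 + 25)*28 = -75*((-3 + 25) + 16)*35*28 = -75*(22 + 16)*35*28 = -2850*35*28 = -75*1330*28 = -99750*28 = -2793000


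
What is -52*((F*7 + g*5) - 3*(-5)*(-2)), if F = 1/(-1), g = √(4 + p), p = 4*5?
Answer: 1924 - 520*√6 ≈ 650.27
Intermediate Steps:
p = 20
g = 2*√6 (g = √(4 + 20) = √24 = 2*√6 ≈ 4.8990)
F = -1
-52*((F*7 + g*5) - 3*(-5)*(-2)) = -52*((-1*7 + (2*√6)*5) - 3*(-5)*(-2)) = -52*((-7 + 10*√6) + 15*(-2)) = -52*((-7 + 10*√6) - 30) = -52*(-37 + 10*√6) = 1924 - 520*√6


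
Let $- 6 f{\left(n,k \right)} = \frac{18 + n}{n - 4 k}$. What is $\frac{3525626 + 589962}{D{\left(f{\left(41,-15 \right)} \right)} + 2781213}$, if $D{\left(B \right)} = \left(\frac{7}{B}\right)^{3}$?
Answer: $\frac{845255347852}{494869804239} \approx 1.708$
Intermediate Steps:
$f{\left(n,k \right)} = - \frac{18 + n}{6 \left(n - 4 k\right)}$ ($f{\left(n,k \right)} = - \frac{\left(18 + n\right) \frac{1}{n - 4 k}}{6} = - \frac{\frac{1}{n - 4 k} \left(18 + n\right)}{6} = - \frac{18 + n}{6 \left(n - 4 k\right)}$)
$D{\left(B \right)} = \frac{343}{B^{3}}$
$\frac{3525626 + 589962}{D{\left(f{\left(41,-15 \right)} \right)} + 2781213} = \frac{3525626 + 589962}{\frac{343}{\frac{1}{216} \left(18 + 41\right)^{3} \frac{1}{\left(\left(-1\right) 41 + 4 \left(-15\right)\right)^{3}}} + 2781213} = \frac{4115588}{\frac{343}{\frac{205379}{216} \frac{1}{\left(-41 - 60\right)^{3}}} + 2781213} = \frac{4115588}{\frac{343}{- \frac{205379}{222545016}} + 2781213} = \frac{4115588}{343 \left(- \frac{222545016}{205379}\right) + 2781213} = \frac{4115588}{- \frac{76332940488}{205379} + 2781213} = \frac{4115588}{\frac{494869804239}{205379}} = 4115588 \cdot \frac{205379}{494869804239} = \frac{845255347852}{494869804239}$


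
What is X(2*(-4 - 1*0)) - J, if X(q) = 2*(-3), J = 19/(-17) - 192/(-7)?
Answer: -3845/119 ≈ -32.311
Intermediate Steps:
J = 3131/119 (J = 19*(-1/17) - 192*(-⅐) = -19/17 + 192/7 = 3131/119 ≈ 26.311)
X(q) = -6
X(2*(-4 - 1*0)) - J = -6 - 1*3131/119 = -6 - 3131/119 = -3845/119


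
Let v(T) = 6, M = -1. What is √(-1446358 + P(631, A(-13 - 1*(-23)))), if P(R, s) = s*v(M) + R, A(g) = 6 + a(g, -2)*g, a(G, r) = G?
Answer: I*√1445091 ≈ 1202.1*I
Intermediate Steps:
A(g) = 6 + g² (A(g) = 6 + g*g = 6 + g²)
P(R, s) = R + 6*s (P(R, s) = s*6 + R = 6*s + R = R + 6*s)
√(-1446358 + P(631, A(-13 - 1*(-23)))) = √(-1446358 + (631 + 6*(6 + (-13 - 1*(-23))²))) = √(-1446358 + (631 + 6*(6 + (-13 + 23)²))) = √(-1446358 + (631 + 6*(6 + 10²))) = √(-1446358 + (631 + 6*(6 + 100))) = √(-1446358 + (631 + 6*106)) = √(-1446358 + (631 + 636)) = √(-1446358 + 1267) = √(-1445091) = I*√1445091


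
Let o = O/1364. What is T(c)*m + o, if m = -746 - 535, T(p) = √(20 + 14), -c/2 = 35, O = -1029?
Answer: -1029/1364 - 1281*√34 ≈ -7470.2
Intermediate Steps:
c = -70 (c = -2*35 = -70)
T(p) = √34
m = -1281
o = -1029/1364 ≈ -0.75440
T(c)*m + o = √34*(-1281) - 1029/1364 = -1281*√34 - 1029/1364 = -1029/1364 - 1281*√34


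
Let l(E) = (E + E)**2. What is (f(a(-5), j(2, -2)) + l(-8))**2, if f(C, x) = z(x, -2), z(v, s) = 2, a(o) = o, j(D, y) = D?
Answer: 66564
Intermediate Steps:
f(C, x) = 2
l(E) = 4*E**2 (l(E) = (2*E)**2 = 4*E**2)
(f(a(-5), j(2, -2)) + l(-8))**2 = (2 + 4*(-8)**2)**2 = (2 + 4*64)**2 = (2 + 256)**2 = 258**2 = 66564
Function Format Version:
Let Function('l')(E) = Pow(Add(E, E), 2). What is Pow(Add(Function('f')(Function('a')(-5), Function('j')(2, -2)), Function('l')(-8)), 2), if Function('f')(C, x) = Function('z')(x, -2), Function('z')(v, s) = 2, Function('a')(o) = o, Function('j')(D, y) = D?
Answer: 66564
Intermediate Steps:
Function('f')(C, x) = 2
Function('l')(E) = Mul(4, Pow(E, 2)) (Function('l')(E) = Pow(Mul(2, E), 2) = Mul(4, Pow(E, 2)))
Pow(Add(Function('f')(Function('a')(-5), Function('j')(2, -2)), Function('l')(-8)), 2) = Pow(Add(2, Mul(4, Pow(-8, 2))), 2) = Pow(Add(2, Mul(4, 64)), 2) = Pow(Add(2, 256), 2) = Pow(258, 2) = 66564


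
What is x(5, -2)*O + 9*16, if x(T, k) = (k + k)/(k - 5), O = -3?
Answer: 996/7 ≈ 142.29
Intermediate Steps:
x(T, k) = 2*k/(-5 + k) (x(T, k) = (2*k)/(-5 + k) = 2*k/(-5 + k))
x(5, -2)*O + 9*16 = (2*(-2)/(-5 - 2))*(-3) + 9*16 = (2*(-2)/(-7))*(-3) + 144 = (2*(-2)*(-⅐))*(-3) + 144 = (4/7)*(-3) + 144 = -12/7 + 144 = 996/7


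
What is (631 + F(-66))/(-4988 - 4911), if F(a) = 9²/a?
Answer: -13855/217778 ≈ -0.063620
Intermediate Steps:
F(a) = 81/a
(631 + F(-66))/(-4988 - 4911) = (631 + 81/(-66))/(-4988 - 4911) = (631 + 81*(-1/66))/(-9899) = (631 - 27/22)*(-1/9899) = (13855/22)*(-1/9899) = -13855/217778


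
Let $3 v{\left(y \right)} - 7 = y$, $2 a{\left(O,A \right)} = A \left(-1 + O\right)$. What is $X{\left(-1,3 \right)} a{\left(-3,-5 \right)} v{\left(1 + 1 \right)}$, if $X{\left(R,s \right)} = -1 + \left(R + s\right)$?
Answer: $30$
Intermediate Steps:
$a{\left(O,A \right)} = \frac{A \left(-1 + O\right)}{2}$
$X{\left(R,s \right)} = -1 + R + s$
$v{\left(y \right)} = \frac{7}{3} + \frac{y}{3}$
$X{\left(-1,3 \right)} a{\left(-3,-5 \right)} v{\left(1 + 1 \right)} = \left(-1 - 1 + 3\right) \frac{1}{2} \left(-5\right) \left(-1 - 3\right) \left(\frac{7}{3} + \frac{1 + 1}{3}\right) = 1 \cdot \frac{1}{2} \left(-5\right) \left(-4\right) \left(\frac{7}{3} + \frac{1}{3} \cdot 2\right) = 1 \cdot 10 \left(\frac{7}{3} + \frac{2}{3}\right) = 10 \cdot 3 = 30$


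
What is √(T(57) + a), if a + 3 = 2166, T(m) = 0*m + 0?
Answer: √2163 ≈ 46.508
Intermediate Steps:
T(m) = 0 (T(m) = 0 + 0 = 0)
a = 2163 (a = -3 + 2166 = 2163)
√(T(57) + a) = √(0 + 2163) = √2163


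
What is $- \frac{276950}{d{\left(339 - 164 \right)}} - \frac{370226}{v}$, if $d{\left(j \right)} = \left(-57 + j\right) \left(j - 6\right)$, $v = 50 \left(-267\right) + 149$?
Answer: $\frac{1863514971}{131627171} \approx 14.158$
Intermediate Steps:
$v = -13201$ ($v = -13350 + 149 = -13201$)
$d{\left(j \right)} = \left(-57 + j\right) \left(-6 + j\right)$
$- \frac{276950}{d{\left(339 - 164 \right)}} - \frac{370226}{v} = - \frac{276950}{342 + \left(339 - 164\right)^{2} - 63 \left(339 - 164\right)} - \frac{370226}{-13201} = - \frac{276950}{342 + \left(339 - 164\right)^{2} - 63 \left(339 - 164\right)} - - \frac{370226}{13201} = - \frac{276950}{342 + 175^{2} - 11025} + \frac{370226}{13201} = - \frac{276950}{342 + 30625 - 11025} + \frac{370226}{13201} = - \frac{276950}{19942} + \frac{370226}{13201} = \left(-276950\right) \frac{1}{19942} + \frac{370226}{13201} = - \frac{138475}{9971} + \frac{370226}{13201} = \frac{1863514971}{131627171}$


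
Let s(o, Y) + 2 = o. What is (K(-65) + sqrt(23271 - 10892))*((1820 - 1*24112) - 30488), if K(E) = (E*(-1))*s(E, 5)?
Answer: 229856900 - 52780*sqrt(12379) ≈ 2.2398e+8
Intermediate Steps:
s(o, Y) = -2 + o
K(E) = -E*(-2 + E) (K(E) = (E*(-1))*(-2 + E) = (-E)*(-2 + E) = -E*(-2 + E))
(K(-65) + sqrt(23271 - 10892))*((1820 - 1*24112) - 30488) = (-65*(2 - 1*(-65)) + sqrt(23271 - 10892))*((1820 - 1*24112) - 30488) = (-65*(2 + 65) + sqrt(12379))*((1820 - 24112) - 30488) = (-65*67 + sqrt(12379))*(-22292 - 30488) = (-4355 + sqrt(12379))*(-52780) = 229856900 - 52780*sqrt(12379)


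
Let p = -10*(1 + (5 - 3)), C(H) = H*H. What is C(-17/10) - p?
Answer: 3289/100 ≈ 32.890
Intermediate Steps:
C(H) = H²
p = -30 (p = -10*(1 + 2) = -10*3 = -30)
C(-17/10) - p = (-17/10)² - 1*(-30) = (-17*⅒)² + 30 = (-17/10)² + 30 = 289/100 + 30 = 3289/100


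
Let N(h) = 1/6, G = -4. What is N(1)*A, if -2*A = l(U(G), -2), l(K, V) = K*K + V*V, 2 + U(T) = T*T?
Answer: -50/3 ≈ -16.667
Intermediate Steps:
U(T) = -2 + T² (U(T) = -2 + T*T = -2 + T²)
l(K, V) = K² + V²
A = -100 (A = -((-2 + (-4)²)² + (-2)²)/2 = -((-2 + 16)² + 4)/2 = -(14² + 4)/2 = -(196 + 4)/2 = -½*200 = -100)
N(h) = ⅙
N(1)*A = (⅙)*(-100) = -50/3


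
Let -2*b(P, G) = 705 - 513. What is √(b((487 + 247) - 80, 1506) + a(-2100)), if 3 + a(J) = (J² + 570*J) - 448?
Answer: √3212453 ≈ 1792.3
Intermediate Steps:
a(J) = -451 + J² + 570*J (a(J) = -3 + ((J² + 570*J) - 448) = -3 + (-448 + J² + 570*J) = -451 + J² + 570*J)
b(P, G) = -96 (b(P, G) = -(705 - 513)/2 = -½*192 = -96)
√(b((487 + 247) - 80, 1506) + a(-2100)) = √(-96 + (-451 + (-2100)² + 570*(-2100))) = √(-96 + (-451 + 4410000 - 1197000)) = √(-96 + 3212549) = √3212453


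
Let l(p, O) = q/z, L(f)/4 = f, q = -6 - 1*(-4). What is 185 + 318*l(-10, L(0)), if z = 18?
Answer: 449/3 ≈ 149.67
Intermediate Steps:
q = -2 (q = -6 + 4 = -2)
L(f) = 4*f
l(p, O) = -1/9 (l(p, O) = -2/18 = -2*1/18 = -1/9)
185 + 318*l(-10, L(0)) = 185 + 318*(-1/9) = 185 - 106/3 = 449/3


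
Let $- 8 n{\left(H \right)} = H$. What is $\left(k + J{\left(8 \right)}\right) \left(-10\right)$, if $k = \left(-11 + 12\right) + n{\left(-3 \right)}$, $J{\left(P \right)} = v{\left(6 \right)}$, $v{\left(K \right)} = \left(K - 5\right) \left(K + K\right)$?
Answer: $- \frac{535}{4} \approx -133.75$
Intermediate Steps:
$v{\left(K \right)} = 2 K \left(-5 + K\right)$ ($v{\left(K \right)} = \left(-5 + K\right) 2 K = 2 K \left(-5 + K\right)$)
$n{\left(H \right)} = - \frac{H}{8}$
$J{\left(P \right)} = 12$ ($J{\left(P \right)} = 2 \cdot 6 \left(-5 + 6\right) = 2 \cdot 6 \cdot 1 = 12$)
$k = \frac{11}{8}$ ($k = \left(-11 + 12\right) - - \frac{3}{8} = 1 + \frac{3}{8} = \frac{11}{8} \approx 1.375$)
$\left(k + J{\left(8 \right)}\right) \left(-10\right) = \left(\frac{11}{8} + 12\right) \left(-10\right) = \frac{107}{8} \left(-10\right) = - \frac{535}{4}$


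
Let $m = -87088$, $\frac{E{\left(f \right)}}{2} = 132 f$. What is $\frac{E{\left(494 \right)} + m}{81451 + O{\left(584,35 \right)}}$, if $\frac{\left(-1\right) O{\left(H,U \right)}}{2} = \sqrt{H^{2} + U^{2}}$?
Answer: $\frac{3529108928}{6632896277} + \frac{86656 \sqrt{342281}}{6632896277} \approx 0.53971$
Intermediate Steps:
$E{\left(f \right)} = 264 f$ ($E{\left(f \right)} = 2 \cdot 132 f = 264 f$)
$O{\left(H,U \right)} = - 2 \sqrt{H^{2} + U^{2}}$
$\frac{E{\left(494 \right)} + m}{81451 + O{\left(584,35 \right)}} = \frac{264 \cdot 494 - 87088}{81451 - 2 \sqrt{584^{2} + 35^{2}}} = \frac{130416 - 87088}{81451 - 2 \sqrt{341056 + 1225}} = \frac{43328}{81451 - 2 \sqrt{342281}}$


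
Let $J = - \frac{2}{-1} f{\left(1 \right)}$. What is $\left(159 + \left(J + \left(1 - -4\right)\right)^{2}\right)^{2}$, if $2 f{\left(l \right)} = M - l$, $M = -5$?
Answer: $25600$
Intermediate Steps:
$f{\left(l \right)} = - \frac{5}{2} - \frac{l}{2}$ ($f{\left(l \right)} = \frac{-5 - l}{2} = - \frac{5}{2} - \frac{l}{2}$)
$J = -6$ ($J = - \frac{2}{-1} \left(- \frac{5}{2} - \frac{1}{2}\right) = \left(-2\right) \left(-1\right) \left(- \frac{5}{2} - \frac{1}{2}\right) = 2 \left(-3\right) = -6$)
$\left(159 + \left(J + \left(1 - -4\right)\right)^{2}\right)^{2} = \left(159 + \left(-6 + \left(1 - -4\right)\right)^{2}\right)^{2} = \left(159 + \left(-6 + \left(1 + 4\right)\right)^{2}\right)^{2} = \left(159 + \left(-6 + 5\right)^{2}\right)^{2} = \left(159 + \left(-1\right)^{2}\right)^{2} = \left(159 + 1\right)^{2} = 160^{2} = 25600$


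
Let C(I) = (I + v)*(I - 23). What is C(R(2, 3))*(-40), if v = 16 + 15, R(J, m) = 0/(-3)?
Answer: 28520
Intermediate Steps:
R(J, m) = 0 (R(J, m) = 0*(-⅓) = 0)
v = 31
C(I) = (-23 + I)*(31 + I) (C(I) = (I + 31)*(I - 23) = (31 + I)*(-23 + I) = (-23 + I)*(31 + I))
C(R(2, 3))*(-40) = (-713 + 0² + 8*0)*(-40) = (-713 + 0 + 0)*(-40) = -713*(-40) = 28520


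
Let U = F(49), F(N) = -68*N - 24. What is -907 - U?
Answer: 2449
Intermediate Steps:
F(N) = -24 - 68*N
U = -3356 (U = -24 - 68*49 = -24 - 3332 = -3356)
-907 - U = -907 - 1*(-3356) = -907 + 3356 = 2449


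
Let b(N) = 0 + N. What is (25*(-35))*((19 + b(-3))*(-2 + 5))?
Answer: -42000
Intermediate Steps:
b(N) = N
(25*(-35))*((19 + b(-3))*(-2 + 5)) = (25*(-35))*((19 - 3)*(-2 + 5)) = -14000*3 = -875*48 = -42000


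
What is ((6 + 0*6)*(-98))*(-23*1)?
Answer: 13524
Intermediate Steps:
((6 + 0*6)*(-98))*(-23*1) = ((6 + 0)*(-98))*(-23) = (6*(-98))*(-23) = -588*(-23) = 13524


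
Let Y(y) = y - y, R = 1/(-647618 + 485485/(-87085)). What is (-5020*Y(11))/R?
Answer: 0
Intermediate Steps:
R = -17417/11279659803 (R = 1/(-647618 + 485485*(-1/87085)) = 1/(-647618 - 97097/17417) = 1/(-11279659803/17417) = -17417/11279659803 ≈ -1.5441e-6)
Y(y) = 0
(-5020*Y(11))/R = (-5020*0)/(-17417/11279659803) = 0*(-11279659803/17417) = 0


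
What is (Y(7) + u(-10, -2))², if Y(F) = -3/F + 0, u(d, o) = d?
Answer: 5329/49 ≈ 108.76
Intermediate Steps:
Y(F) = -3/F
(Y(7) + u(-10, -2))² = (-3/7 - 10)² = (-73/7)² = 5329/49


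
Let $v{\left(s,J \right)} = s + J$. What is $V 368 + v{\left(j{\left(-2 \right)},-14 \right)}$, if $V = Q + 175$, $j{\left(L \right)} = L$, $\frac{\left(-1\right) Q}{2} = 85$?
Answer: $1824$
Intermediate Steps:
$Q = -170$ ($Q = \left(-2\right) 85 = -170$)
$v{\left(s,J \right)} = J + s$
$V = 5$ ($V = -170 + 175 = 5$)
$V 368 + v{\left(j{\left(-2 \right)},-14 \right)} = 5 \cdot 368 - 16 = 1840 - 16 = 1824$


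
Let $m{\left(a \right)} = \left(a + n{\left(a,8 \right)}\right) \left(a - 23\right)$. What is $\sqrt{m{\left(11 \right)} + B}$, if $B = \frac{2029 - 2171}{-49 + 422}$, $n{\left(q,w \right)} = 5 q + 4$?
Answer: $\frac{i \sqrt{116921326}}{373} \approx 28.989 i$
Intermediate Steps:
$n{\left(q,w \right)} = 4 + 5 q$
$B = - \frac{142}{373} \approx -0.3807$
$m{\left(a \right)} = \left(-23 + a\right) \left(4 + 6 a\right)$ ($m{\left(a \right)} = \left(a + \left(4 + 5 a\right)\right) \left(a - 23\right) = \left(4 + 6 a\right) \left(-23 + a\right) = \left(-23 + a\right) \left(4 + 6 a\right)$)
$\sqrt{m{\left(11 \right)} + B} = \sqrt{\left(-92 - 1474 + 6 \cdot 11^{2}\right) - \frac{142}{373}} = \sqrt{\left(-92 - 1474 + 6 \cdot 121\right) - \frac{142}{373}} = \sqrt{\left(-92 - 1474 + 726\right) - \frac{142}{373}} = \sqrt{-840 - \frac{142}{373}} = \sqrt{- \frac{313462}{373}} = \frac{i \sqrt{116921326}}{373}$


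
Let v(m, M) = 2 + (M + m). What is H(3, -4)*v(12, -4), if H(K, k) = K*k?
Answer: -120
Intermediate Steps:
v(m, M) = 2 + M + m
H(3, -4)*v(12, -4) = (3*(-4))*(2 - 4 + 12) = -12*10 = -120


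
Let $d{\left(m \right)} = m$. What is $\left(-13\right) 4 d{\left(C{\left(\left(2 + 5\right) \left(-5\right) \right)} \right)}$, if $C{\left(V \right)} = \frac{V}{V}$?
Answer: $-52$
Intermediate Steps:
$C{\left(V \right)} = 1$
$\left(-13\right) 4 d{\left(C{\left(\left(2 + 5\right) \left(-5\right) \right)} \right)} = \left(-13\right) 4 \cdot 1 = \left(-52\right) 1 = -52$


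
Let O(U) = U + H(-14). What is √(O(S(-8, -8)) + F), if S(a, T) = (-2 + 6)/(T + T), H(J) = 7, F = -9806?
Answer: I*√39197/2 ≈ 98.991*I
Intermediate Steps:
S(a, T) = 2/T (S(a, T) = 4/((2*T)) = 4*(1/(2*T)) = 2/T)
O(U) = 7 + U (O(U) = U + 7 = 7 + U)
√(O(S(-8, -8)) + F) = √((7 + 2/(-8)) - 9806) = √((7 + 2*(-⅛)) - 9806) = √((7 - ¼) - 9806) = √(27/4 - 9806) = √(-39197/4) = I*√39197/2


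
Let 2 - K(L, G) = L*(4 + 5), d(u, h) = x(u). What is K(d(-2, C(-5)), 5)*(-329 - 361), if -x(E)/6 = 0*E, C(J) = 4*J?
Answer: -1380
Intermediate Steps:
x(E) = 0 (x(E) = -0*E = -6*0 = 0)
d(u, h) = 0
K(L, G) = 2 - 9*L (K(L, G) = 2 - L*(4 + 5) = 2 - L*9 = 2 - 9*L)
K(d(-2, C(-5)), 5)*(-329 - 361) = (2 - 9*0)*(-329 - 361) = (2 + 0)*(-690) = 2*(-690) = -1380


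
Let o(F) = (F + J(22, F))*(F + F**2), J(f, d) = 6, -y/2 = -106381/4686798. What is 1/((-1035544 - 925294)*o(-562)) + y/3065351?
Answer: 238994774859498825/16138036873531083721661968 ≈ 1.4809e-8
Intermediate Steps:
y = 106381/2343399 (y = -(-212762)/4686798 = -2*(-106381/4686798) = 106381/2343399 ≈ 0.045396)
o(F) = (6 + F)*(F + F**2) (o(F) = (F + 6)*(F + F**2) = (6 + F)*(F + F**2))
1/((-1035544 - 925294)*o(-562)) + y/3065351 = 1/((-1035544 - 925294)*((-562*(6 + (-562)**2 + 7*(-562))))) + (106381/2343399)/3065351 = 1/((-1960838)*((-562*(6 + 315844 - 3934)))) + (106381/2343399)*(1/3065351) = -1/(1960838*((-562*311916))) + 106381/7183340468049 = -1/1960838/(-175296792) + 106381/7183340468049 = -1/1960838*(-1/175296792) + 106381/7183340468049 = 1/343728611031696 + 106381/7183340468049 = 238994774859498825/16138036873531083721661968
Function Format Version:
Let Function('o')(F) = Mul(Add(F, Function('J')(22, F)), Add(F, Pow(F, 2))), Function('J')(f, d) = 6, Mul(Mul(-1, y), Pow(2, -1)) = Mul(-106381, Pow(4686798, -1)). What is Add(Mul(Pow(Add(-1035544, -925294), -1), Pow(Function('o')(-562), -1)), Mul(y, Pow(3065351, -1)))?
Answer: Rational(238994774859498825, 16138036873531083721661968) ≈ 1.4809e-8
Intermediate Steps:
y = Rational(106381, 2343399) (y = Mul(-2, Mul(-106381, Pow(4686798, -1))) = Mul(-2, Mul(-106381, Rational(1, 4686798))) = Mul(-2, Rational(-106381, 4686798)) = Rational(106381, 2343399) ≈ 0.045396)
Function('o')(F) = Mul(Add(6, F), Add(F, Pow(F, 2))) (Function('o')(F) = Mul(Add(F, 6), Add(F, Pow(F, 2))) = Mul(Add(6, F), Add(F, Pow(F, 2))))
Add(Mul(Pow(Add(-1035544, -925294), -1), Pow(Function('o')(-562), -1)), Mul(y, Pow(3065351, -1))) = Add(Mul(Pow(Add(-1035544, -925294), -1), Pow(Mul(-562, Add(6, Pow(-562, 2), Mul(7, -562))), -1)), Mul(Rational(106381, 2343399), Pow(3065351, -1))) = Add(Mul(Pow(-1960838, -1), Pow(Mul(-562, Add(6, 315844, -3934)), -1)), Mul(Rational(106381, 2343399), Rational(1, 3065351))) = Add(Mul(Rational(-1, 1960838), Pow(Mul(-562, 311916), -1)), Rational(106381, 7183340468049)) = Add(Mul(Rational(-1, 1960838), Pow(-175296792, -1)), Rational(106381, 7183340468049)) = Add(Mul(Rational(-1, 1960838), Rational(-1, 175296792)), Rational(106381, 7183340468049)) = Add(Rational(1, 343728611031696), Rational(106381, 7183340468049)) = Rational(238994774859498825, 16138036873531083721661968)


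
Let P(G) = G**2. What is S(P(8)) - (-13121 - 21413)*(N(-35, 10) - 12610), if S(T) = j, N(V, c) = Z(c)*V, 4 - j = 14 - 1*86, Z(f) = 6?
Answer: -442725804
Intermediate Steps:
j = 76 (j = 4 - (14 - 1*86) = 4 - (14 - 86) = 4 - 1*(-72) = 4 + 72 = 76)
N(V, c) = 6*V
S(T) = 76
S(P(8)) - (-13121 - 21413)*(N(-35, 10) - 12610) = 76 - (-13121 - 21413)*(6*(-35) - 12610) = 76 - (-34534)*(-210 - 12610) = 76 - (-34534)*(-12820) = 76 - 1*442725880 = 76 - 442725880 = -442725804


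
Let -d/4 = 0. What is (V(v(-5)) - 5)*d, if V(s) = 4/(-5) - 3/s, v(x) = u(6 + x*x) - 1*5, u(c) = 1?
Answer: 0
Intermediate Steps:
d = 0 (d = -4*0 = 0)
v(x) = -4 (v(x) = 1 - 1*5 = 1 - 5 = -4)
V(s) = -⅘ - 3/s (V(s) = 4*(-⅕) - 3/s = -⅘ - 3/s)
(V(v(-5)) - 5)*d = ((-⅘ - 3/(-4)) - 5)*0 = ((-⅘ - 3*(-¼)) - 5)*0 = ((-⅘ + ¾) - 5)*0 = (-1/20 - 5)*0 = -101/20*0 = 0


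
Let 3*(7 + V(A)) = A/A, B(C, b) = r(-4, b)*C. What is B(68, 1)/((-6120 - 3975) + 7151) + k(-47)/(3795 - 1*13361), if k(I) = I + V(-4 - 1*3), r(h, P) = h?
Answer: 258745/2640216 ≈ 0.098001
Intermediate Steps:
B(C, b) = -4*C
V(A) = -20/3 (V(A) = -7 + (A/A)/3 = -7 + (⅓)*1 = -7 + ⅓ = -20/3)
k(I) = -20/3 + I (k(I) = I - 20/3 = -20/3 + I)
B(68, 1)/((-6120 - 3975) + 7151) + k(-47)/(3795 - 1*13361) = (-4*68)/((-6120 - 3975) + 7151) + (-20/3 - 47)/(3795 - 1*13361) = -272/(-10095 + 7151) - 161/(3*(3795 - 13361)) = -272/(-2944) - 161/3/(-9566) = -272*(-1/2944) - 161/3*(-1/9566) = 17/184 + 161/28698 = 258745/2640216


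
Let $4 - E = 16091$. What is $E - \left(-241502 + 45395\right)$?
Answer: $180020$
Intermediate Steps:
$E = -16087$ ($E = 4 - 16091 = -16087$)
$E - \left(-241502 + 45395\right) = -16087 - \left(-241502 + 45395\right) = -16087 - -196107 = -16087 + 196107 = 180020$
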